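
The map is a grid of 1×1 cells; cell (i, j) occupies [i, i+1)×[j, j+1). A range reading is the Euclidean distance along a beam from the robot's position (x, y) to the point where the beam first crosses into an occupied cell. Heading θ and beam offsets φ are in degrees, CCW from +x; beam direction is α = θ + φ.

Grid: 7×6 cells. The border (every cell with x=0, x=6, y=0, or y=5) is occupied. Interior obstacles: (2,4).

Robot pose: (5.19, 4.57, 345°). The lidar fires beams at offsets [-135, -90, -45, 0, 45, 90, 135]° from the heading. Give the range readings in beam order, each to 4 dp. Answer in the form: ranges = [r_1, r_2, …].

beam 1: φ=-135°, α=210°
  direction (-0.8660, -0.5000); cell (5,4); t to first gridline: x 0.2194, y 1.1400 (then +1.1547 / +2.0000)
    (4,4) via x @ 0.2194
    (4,3) via y @ 1.1400
    (3,3) via x @ 1.3741
    (2,3) via x @ 2.5288
    (2,2) via y @ 3.1400
    (1,2) via x @ 3.6835
    (0,2) via x @ 4.8382  # hit
  → r_1 = 4.8382
beam 2: φ=-90°, α=255°
  direction (-0.2588, -0.9659); cell (5,4); t to first gridline: x 0.7341, y 0.5901 (then +3.8637 / +1.0353)
    (5,3) via y @ 0.5901
    (4,3) via x @ 0.7341
    (4,2) via y @ 1.6254
    (4,1) via y @ 2.6607
    (4,0) via y @ 3.6959  # hit
  → r_2 = 3.6959
beam 3: φ=-45°, α=300°
  direction (0.5000, -0.8660); cell (5,4); t to first gridline: x 1.6200, y 0.6582 (then +2.0000 / +1.1547)
    (5,3) via y @ 0.6582
    (6,3) via x @ 1.6200  # hit
  → r_3 = 1.6200
beam 4: φ=0°, α=345°
  direction (0.9659, -0.2588); cell (5,4); t to first gridline: x 0.8386, y 2.2023 (then +1.0353 / +3.8637)
    (6,4) via x @ 0.8386  # hit
  → r_4 = 0.8386
beam 5: φ=45°, α=30°
  direction (0.8660, 0.5000); cell (5,4); t to first gridline: x 0.9353, y 0.8600 (then +1.1547 / +2.0000)
    (5,5) via y @ 0.8600  # hit
  → r_5 = 0.8600
beam 6: φ=90°, α=75°
  direction (0.2588, 0.9659); cell (5,4); t to first gridline: x 3.1296, y 0.4452 (then +3.8637 / +1.0353)
    (5,5) via y @ 0.4452  # hit
  → r_6 = 0.4452
beam 7: φ=135°, α=120°
  direction (-0.5000, 0.8660); cell (5,4); t to first gridline: x 0.3800, y 0.4965 (then +2.0000 / +1.1547)
    (4,4) via x @ 0.3800
    (4,5) via y @ 0.4965  # hit
  → r_7 = 0.4965

ranges = [4.8382, 3.6959, 1.6200, 0.8386, 0.8600, 0.4452, 0.4965]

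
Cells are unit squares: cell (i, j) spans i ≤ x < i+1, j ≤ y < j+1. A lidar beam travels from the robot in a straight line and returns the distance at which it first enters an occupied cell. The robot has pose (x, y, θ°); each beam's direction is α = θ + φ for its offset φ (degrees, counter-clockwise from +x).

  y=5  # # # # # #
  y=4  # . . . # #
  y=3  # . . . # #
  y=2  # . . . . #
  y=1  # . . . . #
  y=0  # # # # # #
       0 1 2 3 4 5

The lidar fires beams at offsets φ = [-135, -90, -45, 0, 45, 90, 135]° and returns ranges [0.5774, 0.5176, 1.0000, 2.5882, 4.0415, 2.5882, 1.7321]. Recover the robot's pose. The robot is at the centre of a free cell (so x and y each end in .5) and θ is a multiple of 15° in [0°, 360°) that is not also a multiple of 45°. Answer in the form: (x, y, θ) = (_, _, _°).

Enumerate (i+0.5, j+0.5, θ) over the 14 free cells and 16 admissible headings. For each, cast all 7 beams and compare to the given ranges.
  (1.5, 1.5, 15°): beam 4 = 3.6235 ≠ 2.5882 ✗
  (3.5, 4.5, 15°): beam 1 = 4.0415 ≠ 0.5774 ✗
  (3.5, 1.5, 75°): beam 2 = 1.5529 ≠ 0.5176 ✗
  (3.5, 3.5, 255°): beam 1 = 1.7321 ≠ 0.5774 ✗
  (3.5, 2.5, 300°): beam 1 = 2.5882 ≠ 0.5774 ✗
  …
  (1.5, 3.5, 285°): r_1=0.5774, r_2=0.5176, r_3=1.0000, r_4=2.5882, r_5=4.0415, r_6=2.5882, r_7=1.7321 — all match ✓
Unique over the lattice → pose = (1.5, 3.5, 285°).

(x, y, θ) = (1.5, 3.5, 285°)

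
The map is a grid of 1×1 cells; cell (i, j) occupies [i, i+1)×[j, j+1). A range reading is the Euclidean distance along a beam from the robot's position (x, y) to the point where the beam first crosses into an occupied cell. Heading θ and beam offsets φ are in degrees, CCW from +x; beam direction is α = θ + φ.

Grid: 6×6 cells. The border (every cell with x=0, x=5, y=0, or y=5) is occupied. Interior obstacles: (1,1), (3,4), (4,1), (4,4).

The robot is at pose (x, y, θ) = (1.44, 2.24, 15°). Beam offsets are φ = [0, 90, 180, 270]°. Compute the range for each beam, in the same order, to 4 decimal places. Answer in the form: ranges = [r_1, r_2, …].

ranges = [3.6856, 1.7000, 0.4555, 0.2485]

beam 1: φ=0°, α=15°
  dir = (cos 15°, sin 15°) = (0.9659, 0.2588); from cell (1,2)
  next x-line at t=0.5798, next y-line at t=2.9364; Δt_x=1.0353, Δt_y=3.8637
    x: enter (2,2) at t=0.5798
    x: enter (3,2) at t=1.6150
    x: enter (4,2) at t=2.6503
    y: enter (4,3) at t=2.9364
    x: enter (5,3) at t=3.6856 ← occupied
  → r_1 = 3.6856
beam 2: φ=90°, α=105°
  dir = (cos 105°, sin 105°) = (-0.2588, 0.9659); from cell (1,2)
  next x-line at t=1.7000, next y-line at t=0.7868; Δt_x=3.8637, Δt_y=1.0353
    y: enter (1,3) at t=0.7868
    x: enter (0,3) at t=1.7000 ← occupied
  → r_2 = 1.7000
beam 3: φ=180°, α=195°
  dir = (cos 195°, sin 195°) = (-0.9659, -0.2588); from cell (1,2)
  next x-line at t=0.4555, next y-line at t=0.9273; Δt_x=1.0353, Δt_y=3.8637
    x: enter (0,2) at t=0.4555 ← occupied
  → r_3 = 0.4555
beam 4: φ=270°, α=285°
  dir = (cos 285°, sin 285°) = (0.2588, -0.9659); from cell (1,2)
  next x-line at t=2.1637, next y-line at t=0.2485; Δt_x=3.8637, Δt_y=1.0353
    y: enter (1,1) at t=0.2485 ← occupied
  → r_4 = 0.2485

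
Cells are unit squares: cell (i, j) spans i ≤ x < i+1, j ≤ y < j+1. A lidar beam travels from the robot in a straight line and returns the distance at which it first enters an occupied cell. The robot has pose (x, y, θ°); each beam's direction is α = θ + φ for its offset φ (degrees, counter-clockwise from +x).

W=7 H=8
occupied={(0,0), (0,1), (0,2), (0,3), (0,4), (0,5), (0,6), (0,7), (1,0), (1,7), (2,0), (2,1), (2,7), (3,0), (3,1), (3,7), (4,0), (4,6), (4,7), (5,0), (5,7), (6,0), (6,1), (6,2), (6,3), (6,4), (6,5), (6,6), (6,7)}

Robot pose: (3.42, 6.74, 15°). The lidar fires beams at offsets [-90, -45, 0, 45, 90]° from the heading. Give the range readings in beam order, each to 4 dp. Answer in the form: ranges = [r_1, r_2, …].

ranges = [5.9425, 0.6697, 0.6005, 0.3002, 0.2692]

beam 1: φ=-90°, α=285°
  dir = (cos 285°, sin 285°) = (0.2588, -0.9659); from cell (3,6)
  next x-line at t=2.2409, next y-line at t=0.7661; Δt_x=3.8637, Δt_y=1.0353
    y: enter (3,5) at t=0.7661
    y: enter (3,4) at t=1.8014
    x: enter (4,4) at t=2.2409
    y: enter (4,3) at t=2.8367
    y: enter (4,2) at t=3.8719
    y: enter (4,1) at t=4.9072
    y: enter (4,0) at t=5.9425 ← occupied
  → r_1 = 5.9425
beam 2: φ=-45°, α=330°
  dir = (cos 330°, sin 330°) = (0.8660, -0.5000); from cell (3,6)
  next x-line at t=0.6697, next y-line at t=1.4800; Δt_x=1.1547, Δt_y=2.0000
    x: enter (4,6) at t=0.6697 ← occupied
  → r_2 = 0.6697
beam 3: φ=0°, α=15°
  dir = (cos 15°, sin 15°) = (0.9659, 0.2588); from cell (3,6)
  next x-line at t=0.6005, next y-line at t=1.0046; Δt_x=1.0353, Δt_y=3.8637
    x: enter (4,6) at t=0.6005 ← occupied
  → r_3 = 0.6005
beam 4: φ=45°, α=60°
  dir = (cos 60°, sin 60°) = (0.5000, 0.8660); from cell (3,6)
  next x-line at t=1.1600, next y-line at t=0.3002; Δt_x=2.0000, Δt_y=1.1547
    y: enter (3,7) at t=0.3002 ← occupied
  → r_4 = 0.3002
beam 5: φ=90°, α=105°
  dir = (cos 105°, sin 105°) = (-0.2588, 0.9659); from cell (3,6)
  next x-line at t=1.6228, next y-line at t=0.2692; Δt_x=3.8637, Δt_y=1.0353
    y: enter (3,7) at t=0.2692 ← occupied
  → r_5 = 0.2692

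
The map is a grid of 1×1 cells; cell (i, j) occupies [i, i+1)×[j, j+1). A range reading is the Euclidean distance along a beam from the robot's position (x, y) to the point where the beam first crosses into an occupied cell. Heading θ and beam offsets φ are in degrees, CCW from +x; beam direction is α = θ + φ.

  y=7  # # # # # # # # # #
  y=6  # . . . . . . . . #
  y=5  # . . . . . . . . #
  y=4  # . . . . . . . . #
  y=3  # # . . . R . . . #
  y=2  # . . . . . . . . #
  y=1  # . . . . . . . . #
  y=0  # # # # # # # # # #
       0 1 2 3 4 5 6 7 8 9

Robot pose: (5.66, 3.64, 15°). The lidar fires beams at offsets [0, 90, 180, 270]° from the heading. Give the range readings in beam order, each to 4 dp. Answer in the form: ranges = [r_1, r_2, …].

ranges = [3.4578, 3.4785, 4.8244, 2.7331]

beam 1: φ=0°, α=15°
  direction (0.9659, 0.2588); cell (5,3); t to first gridline: x 0.3520, y 1.3909 (then +1.0353 / +3.8637)
    (6,3) via x @ 0.3520
    (7,3) via x @ 1.3873
    (7,4) via y @ 1.3909
    (8,4) via x @ 2.4225
    (9,4) via x @ 3.4578  # hit
  → r_1 = 3.4578
beam 2: φ=90°, α=105°
  direction (-0.2588, 0.9659); cell (5,3); t to first gridline: x 2.5500, y 0.3727 (then +3.8637 / +1.0353)
    (5,4) via y @ 0.3727
    (5,5) via y @ 1.4080
    (5,6) via y @ 2.4433
    (4,6) via x @ 2.5500
    (4,7) via y @ 3.4785  # hit
  → r_2 = 3.4785
beam 3: φ=180°, α=195°
  direction (-0.9659, -0.2588); cell (5,3); t to first gridline: x 0.6833, y 2.4728 (then +1.0353 / +3.8637)
    (4,3) via x @ 0.6833
    (3,3) via x @ 1.7186
    (3,2) via y @ 2.4728
    (2,2) via x @ 2.7538
    (1,2) via x @ 3.7891
    (0,2) via x @ 4.8244  # hit
  → r_3 = 4.8244
beam 4: φ=270°, α=285°
  direction (0.2588, -0.9659); cell (5,3); t to first gridline: x 1.3137, y 0.6626 (then +3.8637 / +1.0353)
    (5,2) via y @ 0.6626
    (6,2) via x @ 1.3137
    (6,1) via y @ 1.6979
    (6,0) via y @ 2.7331  # hit
  → r_4 = 2.7331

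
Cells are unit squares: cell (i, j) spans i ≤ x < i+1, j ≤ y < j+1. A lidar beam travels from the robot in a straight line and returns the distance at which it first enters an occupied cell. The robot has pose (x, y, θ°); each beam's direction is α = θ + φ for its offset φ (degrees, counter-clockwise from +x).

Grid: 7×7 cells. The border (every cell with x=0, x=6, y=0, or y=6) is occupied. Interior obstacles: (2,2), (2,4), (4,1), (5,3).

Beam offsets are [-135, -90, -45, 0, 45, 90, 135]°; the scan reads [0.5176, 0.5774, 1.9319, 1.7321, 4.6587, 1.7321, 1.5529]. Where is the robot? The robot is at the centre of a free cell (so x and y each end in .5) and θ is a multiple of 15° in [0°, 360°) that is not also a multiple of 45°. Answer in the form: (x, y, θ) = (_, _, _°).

(x, y, θ) = (4.5, 5.5, 210°)

Candidates: 21 free-cell centres × 16 headings = 336 poses. Raycast each; keep the one whose scan matches to 4 dp.
  (2.5, 1.5, 15°): beam 1 = 0.5774 ≠ 0.5176 ✗
  (5.5, 2.5, 105°): beam 1 = 0.5774 ≠ 0.5176 ✗
  (4.5, 3.5, 285°): beam 1 = 1.7321 ≠ 0.5176 ✗
  …
  (4.5, 5.5, 210°): r_1=0.5176, r_2=0.5774, r_3=1.9319, r_4=1.7321, r_5=4.6587, r_6=1.7321, r_7=1.5529 — all match ✓
Only this pose fits every beam.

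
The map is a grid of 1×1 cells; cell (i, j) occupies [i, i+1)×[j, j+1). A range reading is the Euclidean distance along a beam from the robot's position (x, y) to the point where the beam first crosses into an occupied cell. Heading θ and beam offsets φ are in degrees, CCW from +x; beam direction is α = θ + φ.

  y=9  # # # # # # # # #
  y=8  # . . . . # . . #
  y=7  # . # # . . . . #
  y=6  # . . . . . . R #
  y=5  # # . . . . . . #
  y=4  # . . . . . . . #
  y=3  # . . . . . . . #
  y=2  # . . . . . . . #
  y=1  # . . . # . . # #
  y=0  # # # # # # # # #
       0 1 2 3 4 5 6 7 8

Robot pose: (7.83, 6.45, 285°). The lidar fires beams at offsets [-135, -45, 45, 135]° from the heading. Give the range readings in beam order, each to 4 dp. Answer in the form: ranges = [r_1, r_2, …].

beam 1: φ=-135°, α=150°
  d=(-0.8660,0.5000)  start (7,6)  tX=0.9584 tY=1.1000  stride 1/|dx|=1.1547 1/|dy|=2.0000
    cross x-line → (6,6), t=0.9584
    cross y-line → (6,7), t=1.1000
    cross x-line → (5,7), t=2.1131
    cross y-line → (5,8), t=3.1000 (wall)
  → r_1 = 3.1000
beam 2: φ=-45°, α=240°
  d=(-0.5000,-0.8660)  start (7,6)  tX=1.6600 tY=0.5196  stride 1/|dx|=2.0000 1/|dy|=1.1547
    cross y-line → (7,5), t=0.5196
    cross x-line → (6,5), t=1.6600
    cross y-line → (6,4), t=1.6743
    cross y-line → (6,3), t=2.8290
    cross x-line → (5,3), t=3.6600
    cross y-line → (5,2), t=3.9837
    cross y-line → (5,1), t=5.1384
    cross x-line → (4,1), t=5.6600 (wall)
  → r_2 = 5.6600
beam 3: φ=45°, α=330°
  d=(0.8660,-0.5000)  start (7,6)  tX=0.1963 tY=0.9000  stride 1/|dx|=1.1547 1/|dy|=2.0000
    cross x-line → (8,6), t=0.1963 (wall)
  → r_3 = 0.1963
beam 4: φ=135°, α=60°
  d=(0.5000,0.8660)  start (7,6)  tX=0.3400 tY=0.6351  stride 1/|dx|=2.0000 1/|dy|=1.1547
    cross x-line → (8,6), t=0.3400 (wall)
  → r_4 = 0.3400

ranges = [3.1000, 5.6600, 0.1963, 0.3400]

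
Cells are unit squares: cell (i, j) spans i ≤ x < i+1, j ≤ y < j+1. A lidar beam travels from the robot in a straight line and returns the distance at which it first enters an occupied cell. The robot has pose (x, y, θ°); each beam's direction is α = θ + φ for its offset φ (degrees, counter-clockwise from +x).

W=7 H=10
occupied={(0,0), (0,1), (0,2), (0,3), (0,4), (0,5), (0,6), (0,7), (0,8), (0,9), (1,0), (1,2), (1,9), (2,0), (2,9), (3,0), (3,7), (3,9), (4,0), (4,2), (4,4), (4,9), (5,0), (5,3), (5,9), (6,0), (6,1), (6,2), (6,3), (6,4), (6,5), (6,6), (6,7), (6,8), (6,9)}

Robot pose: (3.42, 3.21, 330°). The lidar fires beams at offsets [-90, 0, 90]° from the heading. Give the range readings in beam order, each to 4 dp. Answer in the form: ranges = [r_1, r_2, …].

ranges = [2.5519, 0.6697, 1.1600]

beam 1: φ=-90°, α=240°
  dir = (cos 240°, sin 240°) = (-0.5000, -0.8660); from cell (3,3)
  next x-line at t=0.8400, next y-line at t=0.2425; Δt_x=2.0000, Δt_y=1.1547
    y: enter (3,2) at t=0.2425
    x: enter (2,2) at t=0.8400
    y: enter (2,1) at t=1.3972
    y: enter (2,0) at t=2.5519 ← occupied
  → r_1 = 2.5519
beam 2: φ=0°, α=330°
  dir = (cos 330°, sin 330°) = (0.8660, -0.5000); from cell (3,3)
  next x-line at t=0.6697, next y-line at t=0.4200; Δt_x=1.1547, Δt_y=2.0000
    y: enter (3,2) at t=0.4200
    x: enter (4,2) at t=0.6697 ← occupied
  → r_2 = 0.6697
beam 3: φ=90°, α=60°
  dir = (cos 60°, sin 60°) = (0.5000, 0.8660); from cell (3,3)
  next x-line at t=1.1600, next y-line at t=0.9122; Δt_x=2.0000, Δt_y=1.1547
    y: enter (3,4) at t=0.9122
    x: enter (4,4) at t=1.1600 ← occupied
  → r_3 = 1.1600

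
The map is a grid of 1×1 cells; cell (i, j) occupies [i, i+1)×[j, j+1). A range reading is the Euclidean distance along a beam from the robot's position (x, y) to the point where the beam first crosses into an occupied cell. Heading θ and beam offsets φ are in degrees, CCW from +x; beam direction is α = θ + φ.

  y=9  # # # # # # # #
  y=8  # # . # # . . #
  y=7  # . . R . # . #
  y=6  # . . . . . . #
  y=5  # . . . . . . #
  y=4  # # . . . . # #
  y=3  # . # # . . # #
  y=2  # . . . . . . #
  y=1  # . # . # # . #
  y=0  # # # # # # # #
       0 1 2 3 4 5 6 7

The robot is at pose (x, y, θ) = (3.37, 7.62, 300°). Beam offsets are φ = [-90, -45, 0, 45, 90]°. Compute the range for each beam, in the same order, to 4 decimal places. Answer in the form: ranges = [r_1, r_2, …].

beam 1: φ=-90°, α=210°
  d=(-0.8660,-0.5000)  start (3,7)  tX=0.4272 tY=1.2400  stride 1/|dx|=1.1547 1/|dy|=2.0000
    cross x-line → (2,7), t=0.4272
    cross y-line → (2,6), t=1.2400
    cross x-line → (1,6), t=1.5819
    cross x-line → (0,6), t=2.7366 (wall)
  → r_1 = 2.7366
beam 2: φ=-45°, α=255°
  d=(-0.2588,-0.9659)  start (3,7)  tX=1.4296 tY=0.6419  stride 1/|dx|=3.8637 1/|dy|=1.0353
    cross y-line → (3,6), t=0.6419
    cross x-line → (2,6), t=1.4296
    cross y-line → (2,5), t=1.6771
    cross y-line → (2,4), t=2.7124
    cross y-line → (2,3), t=3.7477 (wall)
  → r_2 = 3.7477
beam 3: φ=0°, α=300°
  d=(0.5000,-0.8660)  start (3,7)  tX=1.2600 tY=0.7159  stride 1/|dx|=2.0000 1/|dy|=1.1547
    cross y-line → (3,6), t=0.7159
    cross x-line → (4,6), t=1.2600
    cross y-line → (4,5), t=1.8706
    cross y-line → (4,4), t=3.0253
    cross x-line → (5,4), t=3.2600
    cross y-line → (5,3), t=4.1800
    cross x-line → (6,3), t=5.2600 (wall)
  → r_3 = 5.2600
beam 4: φ=45°, α=345°
  d=(0.9659,-0.2588)  start (3,7)  tX=0.6522 tY=2.3955  stride 1/|dx|=1.0353 1/|dy|=3.8637
    cross x-line → (4,7), t=0.6522
    cross x-line → (5,7), t=1.6875 (wall)
  → r_4 = 1.6875
beam 5: φ=90°, α=30°
  d=(0.8660,0.5000)  start (3,7)  tX=0.7275 tY=0.7600  stride 1/|dx|=1.1547 1/|dy|=2.0000
    cross x-line → (4,7), t=0.7275
    cross y-line → (4,8), t=0.7600 (wall)
  → r_5 = 0.7600

ranges = [2.7366, 3.7477, 5.2600, 1.6875, 0.7600]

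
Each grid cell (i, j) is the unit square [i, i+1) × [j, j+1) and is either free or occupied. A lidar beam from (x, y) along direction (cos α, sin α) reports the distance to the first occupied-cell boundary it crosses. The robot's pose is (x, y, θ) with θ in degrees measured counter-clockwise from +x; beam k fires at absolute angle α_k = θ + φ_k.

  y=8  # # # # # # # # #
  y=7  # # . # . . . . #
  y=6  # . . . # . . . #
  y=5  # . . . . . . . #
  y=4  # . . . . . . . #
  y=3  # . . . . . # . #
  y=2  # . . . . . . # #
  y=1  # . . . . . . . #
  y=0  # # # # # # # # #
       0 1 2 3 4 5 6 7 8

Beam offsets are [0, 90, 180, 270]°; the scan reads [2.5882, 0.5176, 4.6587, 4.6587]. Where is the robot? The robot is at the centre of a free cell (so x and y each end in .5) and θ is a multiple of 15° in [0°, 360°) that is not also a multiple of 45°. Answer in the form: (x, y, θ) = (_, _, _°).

(x, y, θ) = (5.5, 3.5, 255°)

The pose lattice has 44·16 = 704 candidates. Test each by forward raycasting.
  (3.5, 1.5, 75°): beam 1 = 4.6587 ≠ 2.5882 ✗
  (3.5, 2.5, 15°): beam 2 = 5.6940 ≠ 0.5176 ✗
  (7.5, 5.5, 240°): beam 1 = 1.7321 ≠ 2.5882 ✗
  (1.5, 4.5, 195°): beam 1 = 0.5176 ≠ 2.5882 ✗
  …
  (5.5, 3.5, 255°): r_1=2.5882, r_2=0.5176, r_3=4.6587, r_4=4.6587 — all match ✓
Only this pose fits every beam.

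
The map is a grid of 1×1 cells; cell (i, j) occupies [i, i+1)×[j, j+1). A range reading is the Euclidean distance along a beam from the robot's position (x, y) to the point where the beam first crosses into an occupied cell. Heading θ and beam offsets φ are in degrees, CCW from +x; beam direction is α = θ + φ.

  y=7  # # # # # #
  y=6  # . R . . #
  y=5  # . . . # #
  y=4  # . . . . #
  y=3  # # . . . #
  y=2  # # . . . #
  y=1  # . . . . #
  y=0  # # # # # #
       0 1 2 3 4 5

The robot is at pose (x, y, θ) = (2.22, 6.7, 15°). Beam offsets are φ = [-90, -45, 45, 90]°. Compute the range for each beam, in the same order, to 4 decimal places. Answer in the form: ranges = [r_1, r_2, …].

beam 1: φ=-90°, α=285°
  d=(0.2588,-0.9659)  start (2,6)  tX=3.0137 tY=0.7247  stride 1/|dx|=3.8637 1/|dy|=1.0353
    cross y-line → (2,5), t=0.7247
    cross y-line → (2,4), t=1.7600
    cross y-line → (2,3), t=2.7952
    cross x-line → (3,3), t=3.0137
    cross y-line → (3,2), t=3.8305
    cross y-line → (3,1), t=4.8658
    cross y-line → (3,0), t=5.9011 (wall)
  → r_1 = 5.9011
beam 2: φ=-45°, α=330°
  d=(0.8660,-0.5000)  start (2,6)  tX=0.9007 tY=1.4000  stride 1/|dx|=1.1547 1/|dy|=2.0000
    cross x-line → (3,6), t=0.9007
    cross y-line → (3,5), t=1.4000
    cross x-line → (4,5), t=2.0554 (wall)
  → r_2 = 2.0554
beam 3: φ=45°, α=60°
  d=(0.5000,0.8660)  start (2,6)  tX=1.5600 tY=0.3464  stride 1/|dx|=2.0000 1/|dy|=1.1547
    cross y-line → (2,7), t=0.3464 (wall)
  → r_3 = 0.3464
beam 4: φ=90°, α=105°
  d=(-0.2588,0.9659)  start (2,6)  tX=0.8500 tY=0.3106  stride 1/|dx|=3.8637 1/|dy|=1.0353
    cross y-line → (2,7), t=0.3106 (wall)
  → r_4 = 0.3106

ranges = [5.9011, 2.0554, 0.3464, 0.3106]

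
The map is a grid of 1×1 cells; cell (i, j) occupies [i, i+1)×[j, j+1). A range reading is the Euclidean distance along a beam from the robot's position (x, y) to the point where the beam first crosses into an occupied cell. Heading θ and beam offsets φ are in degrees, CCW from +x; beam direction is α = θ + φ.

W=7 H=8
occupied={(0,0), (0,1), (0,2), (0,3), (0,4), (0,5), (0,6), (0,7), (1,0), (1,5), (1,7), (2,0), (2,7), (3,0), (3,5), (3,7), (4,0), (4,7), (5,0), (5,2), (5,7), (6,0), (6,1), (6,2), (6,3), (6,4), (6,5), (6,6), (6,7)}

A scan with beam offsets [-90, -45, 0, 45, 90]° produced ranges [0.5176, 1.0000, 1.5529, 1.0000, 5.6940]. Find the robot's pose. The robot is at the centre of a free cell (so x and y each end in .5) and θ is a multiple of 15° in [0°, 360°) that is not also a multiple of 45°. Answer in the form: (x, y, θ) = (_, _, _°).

The pose lattice has 27·16 = 432 candidates. Test each by forward raycasting.
  (3.5, 1.5, 105°): beam 1 = 1.9319 ≠ 0.5176 ✗
  (2.5, 4.5, 285°): beam 1 = 1.5529 ≠ 0.5176 ✗
  (5.5, 5.5, 345°): beam 1 = 4.6587 ≠ 0.5176 ✗
  …
  (2.5, 6.5, 195°): r_1=0.5176, r_2=1.0000, r_3=1.5529, r_4=1.0000, r_5=5.6940 — all match ✓
Only this pose fits every beam.

(x, y, θ) = (2.5, 6.5, 195°)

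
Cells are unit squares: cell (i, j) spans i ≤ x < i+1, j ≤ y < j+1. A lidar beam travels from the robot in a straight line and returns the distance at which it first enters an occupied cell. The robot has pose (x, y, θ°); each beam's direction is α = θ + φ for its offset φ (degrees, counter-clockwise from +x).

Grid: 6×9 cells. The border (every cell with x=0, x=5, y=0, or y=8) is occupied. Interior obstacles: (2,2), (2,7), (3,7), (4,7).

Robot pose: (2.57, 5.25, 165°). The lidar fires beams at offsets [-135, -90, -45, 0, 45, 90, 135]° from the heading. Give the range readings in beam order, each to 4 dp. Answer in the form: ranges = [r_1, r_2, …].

ranges = [2.8059, 1.8117, 3.1400, 1.6254, 1.8129, 4.3999, 4.8600]

beam 1: φ=-135°, α=30°
  dir = (cos 30°, sin 30°) = (0.8660, 0.5000); from cell (2,5)
  next x-line at t=0.4965, next y-line at t=1.5000; Δt_x=1.1547, Δt_y=2.0000
    x: enter (3,5) at t=0.4965
    y: enter (3,6) at t=1.5000
    x: enter (4,6) at t=1.6512
    x: enter (5,6) at t=2.8059 ← occupied
  → r_1 = 2.8059
beam 2: φ=-90°, α=75°
  dir = (cos 75°, sin 75°) = (0.2588, 0.9659); from cell (2,5)
  next x-line at t=1.6614, next y-line at t=0.7765; Δt_x=3.8637, Δt_y=1.0353
    y: enter (2,6) at t=0.7765
    x: enter (3,6) at t=1.6614
    y: enter (3,7) at t=1.8117 ← occupied
  → r_2 = 1.8117
beam 3: φ=-45°, α=120°
  dir = (cos 120°, sin 120°) = (-0.5000, 0.8660); from cell (2,5)
  next x-line at t=1.1400, next y-line at t=0.8660; Δt_x=2.0000, Δt_y=1.1547
    y: enter (2,6) at t=0.8660
    x: enter (1,6) at t=1.1400
    y: enter (1,7) at t=2.0207
    x: enter (0,7) at t=3.1400 ← occupied
  → r_3 = 3.1400
beam 4: φ=0°, α=165°
  dir = (cos 165°, sin 165°) = (-0.9659, 0.2588); from cell (2,5)
  next x-line at t=0.5901, next y-line at t=2.8978; Δt_x=1.0353, Δt_y=3.8637
    x: enter (1,5) at t=0.5901
    x: enter (0,5) at t=1.6254 ← occupied
  → r_4 = 1.6254
beam 5: φ=45°, α=210°
  dir = (cos 210°, sin 210°) = (-0.8660, -0.5000); from cell (2,5)
  next x-line at t=0.6582, next y-line at t=0.5000; Δt_x=1.1547, Δt_y=2.0000
    y: enter (2,4) at t=0.5000
    x: enter (1,4) at t=0.6582
    x: enter (0,4) at t=1.8129 ← occupied
  → r_5 = 1.8129
beam 6: φ=90°, α=255°
  dir = (cos 255°, sin 255°) = (-0.2588, -0.9659); from cell (2,5)
  next x-line at t=2.2023, next y-line at t=0.2588; Δt_x=3.8637, Δt_y=1.0353
    y: enter (2,4) at t=0.2588
    y: enter (2,3) at t=1.2941
    x: enter (1,3) at t=2.2023
    y: enter (1,2) at t=2.3294
    y: enter (1,1) at t=3.3646
    y: enter (1,0) at t=4.3999 ← occupied
  → r_6 = 4.3999
beam 7: φ=135°, α=300°
  dir = (cos 300°, sin 300°) = (0.5000, -0.8660); from cell (2,5)
  next x-line at t=0.8600, next y-line at t=0.2887; Δt_x=2.0000, Δt_y=1.1547
    y: enter (2,4) at t=0.2887
    x: enter (3,4) at t=0.8600
    y: enter (3,3) at t=1.4434
    y: enter (3,2) at t=2.5981
    x: enter (4,2) at t=2.8600
    y: enter (4,1) at t=3.7528
    x: enter (5,1) at t=4.8600 ← occupied
  → r_7 = 4.8600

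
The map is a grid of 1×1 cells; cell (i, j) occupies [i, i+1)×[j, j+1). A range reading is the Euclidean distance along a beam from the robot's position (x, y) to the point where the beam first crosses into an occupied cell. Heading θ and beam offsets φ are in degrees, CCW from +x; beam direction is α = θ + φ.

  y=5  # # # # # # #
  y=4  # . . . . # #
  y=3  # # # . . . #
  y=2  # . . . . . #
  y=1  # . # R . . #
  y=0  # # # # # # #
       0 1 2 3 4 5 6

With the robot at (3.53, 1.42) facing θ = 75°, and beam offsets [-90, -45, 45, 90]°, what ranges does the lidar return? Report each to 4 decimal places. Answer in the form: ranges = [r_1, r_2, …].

beam 1: φ=-90°, α=345°
  cosα=0.9659 sinα=-0.2588 | (3,1) | tMaxX 0.4866 tMaxY 1.6228 | tΔX 1.0353 tΔY 3.8637
    t=0.4866 [x] (4,1)
    t=1.5219 [x] (5,1)
    t=1.6228 [y] (5,0) — stop
  → r_1 = 1.6228
beam 2: φ=-45°, α=30°
  cosα=0.8660 sinα=0.5000 | (3,1) | tMaxX 0.5427 tMaxY 1.1600 | tΔX 1.1547 tΔY 2.0000
    t=0.5427 [x] (4,1)
    t=1.1600 [y] (4,2)
    t=1.6974 [x] (5,2)
    t=2.8521 [x] (6,2) — stop
  → r_2 = 2.8521
beam 3: φ=45°, α=120°
  cosα=-0.5000 sinα=0.8660 | (3,1) | tMaxX 1.0600 tMaxY 0.6697 | tΔX 2.0000 tΔY 1.1547
    t=0.6697 [y] (3,2)
    t=1.0600 [x] (2,2)
    t=1.8244 [y] (2,3) — stop
  → r_3 = 1.8244
beam 4: φ=90°, α=165°
  cosα=-0.9659 sinα=0.2588 | (3,1) | tMaxX 0.5487 tMaxY 2.2409 | tΔX 1.0353 tΔY 3.8637
    t=0.5487 [x] (2,1) — stop
  → r_4 = 0.5487

ranges = [1.6228, 2.8521, 1.8244, 0.5487]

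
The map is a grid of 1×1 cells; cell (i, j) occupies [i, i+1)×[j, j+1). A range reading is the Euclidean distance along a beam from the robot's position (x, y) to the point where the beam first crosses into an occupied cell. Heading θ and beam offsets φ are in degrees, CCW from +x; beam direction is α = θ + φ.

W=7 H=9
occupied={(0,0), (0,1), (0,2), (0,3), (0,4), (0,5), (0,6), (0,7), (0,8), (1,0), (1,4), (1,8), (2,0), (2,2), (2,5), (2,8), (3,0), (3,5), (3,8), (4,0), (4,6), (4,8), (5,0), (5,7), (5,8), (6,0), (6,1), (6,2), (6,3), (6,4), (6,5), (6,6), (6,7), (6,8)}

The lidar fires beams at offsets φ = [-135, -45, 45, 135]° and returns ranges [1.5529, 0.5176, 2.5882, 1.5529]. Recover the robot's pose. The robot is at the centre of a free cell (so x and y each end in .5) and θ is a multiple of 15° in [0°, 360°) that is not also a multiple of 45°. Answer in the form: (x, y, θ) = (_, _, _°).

(x, y, θ) = (3.5, 7.5, 150°)

Candidates: 29 free-cell centres × 16 headings = 464 poses. Raycast each; keep the one whose scan matches to 4 dp.
  (2.5, 1.5, 105°): beam 1 = 1.0000 ≠ 1.5529 ✗
  (3.5, 7.5, 195°): beam 1 = 0.5774 ≠ 1.5529 ✗
  (2.5, 1.5, 75°): beam 1 = 0.5774 ≠ 1.5529 ✗
  …
  (3.5, 7.5, 150°): r_1=1.5529, r_2=0.5176, r_3=2.5882, r_4=1.5529 — all match ✓
No second candidate reproduces the full scan.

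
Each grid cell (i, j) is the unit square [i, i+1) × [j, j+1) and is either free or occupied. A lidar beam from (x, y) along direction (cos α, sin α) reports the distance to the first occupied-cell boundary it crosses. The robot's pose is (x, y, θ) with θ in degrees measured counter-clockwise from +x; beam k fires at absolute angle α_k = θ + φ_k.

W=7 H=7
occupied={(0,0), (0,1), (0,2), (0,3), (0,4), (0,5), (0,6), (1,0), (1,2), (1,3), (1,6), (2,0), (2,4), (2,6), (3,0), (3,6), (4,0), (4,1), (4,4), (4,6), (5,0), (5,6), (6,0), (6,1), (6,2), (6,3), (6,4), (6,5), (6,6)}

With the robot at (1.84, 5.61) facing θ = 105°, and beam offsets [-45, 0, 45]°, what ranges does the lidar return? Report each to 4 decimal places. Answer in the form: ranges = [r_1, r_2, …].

ranges = [0.4503, 0.4038, 0.7800]

beam 1: φ=-45°, α=60°
  cosα=0.5000 sinα=0.8660 | (1,5) | tMaxX 0.3200 tMaxY 0.4503 | tΔX 2.0000 tΔY 1.1547
    t=0.3200 [x] (2,5)
    t=0.4503 [y] (2,6) — stop
  → r_1 = 0.4503
beam 2: φ=0°, α=105°
  cosα=-0.2588 sinα=0.9659 | (1,5) | tMaxX 3.2455 tMaxY 0.4038 | tΔX 3.8637 tΔY 1.0353
    t=0.4038 [y] (1,6) — stop
  → r_2 = 0.4038
beam 3: φ=45°, α=150°
  cosα=-0.8660 sinα=0.5000 | (1,5) | tMaxX 0.9699 tMaxY 0.7800 | tΔX 1.1547 tΔY 2.0000
    t=0.7800 [y] (1,6) — stop
  → r_3 = 0.7800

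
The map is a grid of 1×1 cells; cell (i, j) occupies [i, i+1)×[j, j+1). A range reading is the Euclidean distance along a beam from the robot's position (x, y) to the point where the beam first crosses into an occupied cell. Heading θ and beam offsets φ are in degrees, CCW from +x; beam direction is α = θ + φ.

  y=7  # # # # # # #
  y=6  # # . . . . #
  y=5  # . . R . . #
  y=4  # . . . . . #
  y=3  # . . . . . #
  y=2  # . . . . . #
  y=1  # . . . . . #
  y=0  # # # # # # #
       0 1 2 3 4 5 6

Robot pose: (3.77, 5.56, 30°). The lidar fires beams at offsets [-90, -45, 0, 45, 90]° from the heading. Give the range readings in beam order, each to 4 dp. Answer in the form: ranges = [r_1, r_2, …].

beam 1: φ=-90°, α=300°
  direction (0.5000, -0.8660); cell (3,5); t to first gridline: x 0.4600, y 0.6466 (then +2.0000 / +1.1547)
    (4,5) via x @ 0.4600
    (4,4) via y @ 0.6466
    (4,3) via y @ 1.8013
    (5,3) via x @ 2.4600
    (5,2) via y @ 2.9560
    (5,1) via y @ 4.1107
    (6,1) via x @ 4.4600  # hit
  → r_1 = 4.4600
beam 2: φ=-45°, α=345°
  direction (0.9659, -0.2588); cell (3,5); t to first gridline: x 0.2381, y 2.1637 (then +1.0353 / +3.8637)
    (4,5) via x @ 0.2381
    (5,5) via x @ 1.2734
    (5,4) via y @ 2.1637
    (6,4) via x @ 2.3087  # hit
  → r_2 = 2.3087
beam 3: φ=0°, α=30°
  direction (0.8660, 0.5000); cell (3,5); t to first gridline: x 0.2656, y 0.8800 (then +1.1547 / +2.0000)
    (4,5) via x @ 0.2656
    (4,6) via y @ 0.8800
    (5,6) via x @ 1.4203
    (6,6) via x @ 2.5750  # hit
  → r_3 = 2.5750
beam 4: φ=45°, α=75°
  direction (0.2588, 0.9659); cell (3,5); t to first gridline: x 0.8887, y 0.4555 (then +3.8637 / +1.0353)
    (3,6) via y @ 0.4555
    (4,6) via x @ 0.8887
    (4,7) via y @ 1.4908  # hit
  → r_4 = 1.4908
beam 5: φ=90°, α=120°
  direction (-0.5000, 0.8660); cell (3,5); t to first gridline: x 1.5400, y 0.5081 (then +2.0000 / +1.1547)
    (3,6) via y @ 0.5081
    (2,6) via x @ 1.5400
    (2,7) via y @ 1.6628  # hit
  → r_5 = 1.6628

ranges = [4.4600, 2.3087, 2.5750, 1.4908, 1.6628]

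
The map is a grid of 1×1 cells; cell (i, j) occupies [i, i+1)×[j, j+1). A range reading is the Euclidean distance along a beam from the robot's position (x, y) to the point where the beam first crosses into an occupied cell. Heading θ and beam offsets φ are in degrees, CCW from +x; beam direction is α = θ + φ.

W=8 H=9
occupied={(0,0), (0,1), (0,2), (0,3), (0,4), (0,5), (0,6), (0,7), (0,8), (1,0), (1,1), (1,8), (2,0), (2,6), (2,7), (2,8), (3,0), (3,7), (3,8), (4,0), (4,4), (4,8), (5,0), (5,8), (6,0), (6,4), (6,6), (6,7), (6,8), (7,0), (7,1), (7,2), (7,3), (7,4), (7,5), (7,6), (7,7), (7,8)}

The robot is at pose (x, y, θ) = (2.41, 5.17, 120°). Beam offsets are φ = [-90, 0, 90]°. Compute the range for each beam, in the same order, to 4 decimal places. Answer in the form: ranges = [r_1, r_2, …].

beam 1: φ=-90°, α=30°
  cosα=0.8660 sinα=0.5000 | (2,5) | tMaxX 0.6813 tMaxY 1.6600 | tΔX 1.1547 tΔY 2.0000
    t=0.6813 [x] (3,5)
    t=1.6600 [y] (3,6)
    t=1.8360 [x] (4,6)
    t=2.9907 [x] (5,6)
    t=3.6600 [y] (5,7)
    t=4.1454 [x] (6,7) — stop
  → r_1 = 4.1454
beam 2: φ=0°, α=120°
  cosα=-0.5000 sinα=0.8660 | (2,5) | tMaxX 0.8200 tMaxY 0.9584 | tΔX 2.0000 tΔY 1.1547
    t=0.8200 [x] (1,5)
    t=0.9584 [y] (1,6)
    t=2.1131 [y] (1,7)
    t=2.8200 [x] (0,7) — stop
  → r_2 = 2.8200
beam 3: φ=90°, α=210°
  cosα=-0.8660 sinα=-0.5000 | (2,5) | tMaxX 0.4734 tMaxY 0.3400 | tΔX 1.1547 tΔY 2.0000
    t=0.3400 [y] (2,4)
    t=0.4734 [x] (1,4)
    t=1.6281 [x] (0,4) — stop
  → r_3 = 1.6281

ranges = [4.1454, 2.8200, 1.6281]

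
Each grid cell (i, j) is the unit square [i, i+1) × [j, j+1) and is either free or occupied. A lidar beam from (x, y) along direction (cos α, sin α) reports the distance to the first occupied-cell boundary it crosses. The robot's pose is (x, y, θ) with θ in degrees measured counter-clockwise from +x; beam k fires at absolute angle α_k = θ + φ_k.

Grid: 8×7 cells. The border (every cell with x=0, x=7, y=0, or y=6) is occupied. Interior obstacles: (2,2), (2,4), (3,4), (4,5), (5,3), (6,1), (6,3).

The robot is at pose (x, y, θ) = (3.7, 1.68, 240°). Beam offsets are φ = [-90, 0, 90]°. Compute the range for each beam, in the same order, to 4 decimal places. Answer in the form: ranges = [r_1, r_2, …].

beam 1: φ=-90°, α=150°
  cosα=-0.8660 sinα=0.5000 | (3,1) | tMaxX 0.8083 tMaxY 0.6400 | tΔX 1.1547 tΔY 2.0000
    t=0.6400 [y] (3,2)
    t=0.8083 [x] (2,2) — stop
  → r_1 = 0.8083
beam 2: φ=0°, α=240°
  cosα=-0.5000 sinα=-0.8660 | (3,1) | tMaxX 1.4000 tMaxY 0.7852 | tΔX 2.0000 tΔY 1.1547
    t=0.7852 [y] (3,0) — stop
  → r_2 = 0.7852
beam 3: φ=90°, α=330°
  cosα=0.8660 sinα=-0.5000 | (3,1) | tMaxX 0.3464 tMaxY 1.3600 | tΔX 1.1547 tΔY 2.0000
    t=0.3464 [x] (4,1)
    t=1.3600 [y] (4,0) — stop
  → r_3 = 1.3600

ranges = [0.8083, 0.7852, 1.3600]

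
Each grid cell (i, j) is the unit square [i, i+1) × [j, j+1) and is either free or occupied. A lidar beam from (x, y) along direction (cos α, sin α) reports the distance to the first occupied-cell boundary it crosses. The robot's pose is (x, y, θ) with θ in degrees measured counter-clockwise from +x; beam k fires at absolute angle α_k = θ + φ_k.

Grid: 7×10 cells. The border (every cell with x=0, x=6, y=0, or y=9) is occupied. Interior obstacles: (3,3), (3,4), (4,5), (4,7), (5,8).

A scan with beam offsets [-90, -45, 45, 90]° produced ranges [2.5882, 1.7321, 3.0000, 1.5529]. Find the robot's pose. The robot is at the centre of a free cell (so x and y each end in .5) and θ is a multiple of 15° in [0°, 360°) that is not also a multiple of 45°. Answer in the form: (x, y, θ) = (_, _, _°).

(x, y, θ) = (4.5, 3.5, 15°)

Enumerate (i+0.5, j+0.5, θ) over the 35 free cells and 16 admissible headings. For each, cast all 4 beams and compare to the given ranges.
  (5.5, 5.5, 105°): beam 1 = 0.5176 ≠ 2.5882 ✗
  (4.5, 6.5, 210°): beam 1 = 0.5774 ≠ 2.5882 ✗
  (2.5, 5.5, 330°): beam 1 = 3.0000 ≠ 2.5882 ✗
  …
  (4.5, 3.5, 15°): r_1=2.5882, r_2=1.7321, r_3=3.0000, r_4=1.5529 — all match ✓
No second candidate reproduces the full scan.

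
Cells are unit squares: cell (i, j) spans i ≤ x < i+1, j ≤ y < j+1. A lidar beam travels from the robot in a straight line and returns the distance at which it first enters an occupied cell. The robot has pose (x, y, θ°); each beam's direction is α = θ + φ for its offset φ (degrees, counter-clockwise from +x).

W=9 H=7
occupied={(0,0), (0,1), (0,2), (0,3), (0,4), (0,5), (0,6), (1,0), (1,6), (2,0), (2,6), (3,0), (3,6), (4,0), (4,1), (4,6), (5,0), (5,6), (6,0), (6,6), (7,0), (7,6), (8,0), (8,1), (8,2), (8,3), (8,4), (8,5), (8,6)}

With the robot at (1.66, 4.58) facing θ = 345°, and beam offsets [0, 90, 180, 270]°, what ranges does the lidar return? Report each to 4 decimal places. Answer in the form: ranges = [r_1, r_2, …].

ranges = [6.5637, 1.4701, 0.6833, 2.5500]

beam 1: φ=0°, α=345°
  direction (0.9659, -0.2588); cell (1,4); t to first gridline: x 0.3520, y 2.2409 (then +1.0353 / +3.8637)
    (2,4) via x @ 0.3520
    (3,4) via x @ 1.3873
    (3,3) via y @ 2.2409
    (4,3) via x @ 2.4225
    (5,3) via x @ 3.4578
    (6,3) via x @ 4.4931
    (7,3) via x @ 5.5284
    (7,2) via y @ 6.1047
    (8,2) via x @ 6.5637  # hit
  → r_1 = 6.5637
beam 2: φ=90°, α=75°
  direction (0.2588, 0.9659); cell (1,4); t to first gridline: x 1.3137, y 0.4348 (then +3.8637 / +1.0353)
    (1,5) via y @ 0.4348
    (2,5) via x @ 1.3137
    (2,6) via y @ 1.4701  # hit
  → r_2 = 1.4701
beam 3: φ=180°, α=165°
  direction (-0.9659, 0.2588); cell (1,4); t to first gridline: x 0.6833, y 1.6228 (then +1.0353 / +3.8637)
    (0,4) via x @ 0.6833  # hit
  → r_3 = 0.6833
beam 4: φ=270°, α=255°
  direction (-0.2588, -0.9659); cell (1,4); t to first gridline: x 2.5500, y 0.6005 (then +3.8637 / +1.0353)
    (1,3) via y @ 0.6005
    (1,2) via y @ 1.6357
    (0,2) via x @ 2.5500  # hit
  → r_4 = 2.5500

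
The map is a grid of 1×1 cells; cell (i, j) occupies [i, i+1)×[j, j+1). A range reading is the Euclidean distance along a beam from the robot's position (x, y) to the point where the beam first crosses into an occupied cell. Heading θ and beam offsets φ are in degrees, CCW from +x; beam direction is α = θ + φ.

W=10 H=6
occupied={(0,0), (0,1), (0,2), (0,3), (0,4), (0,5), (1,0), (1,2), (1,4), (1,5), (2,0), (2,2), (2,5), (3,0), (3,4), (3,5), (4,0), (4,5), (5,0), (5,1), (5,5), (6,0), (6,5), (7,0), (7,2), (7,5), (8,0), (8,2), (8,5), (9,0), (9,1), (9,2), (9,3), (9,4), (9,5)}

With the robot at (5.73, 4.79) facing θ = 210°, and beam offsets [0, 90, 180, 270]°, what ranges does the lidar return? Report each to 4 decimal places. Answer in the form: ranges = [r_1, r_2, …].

ranges = [3.5800, 2.5400, 0.4200, 0.2425]

beam 1: φ=0°, α=210°
  dir = (cos 210°, sin 210°) = (-0.8660, -0.5000); from cell (5,4)
  next x-line at t=0.8429, next y-line at t=1.5800; Δt_x=1.1547, Δt_y=2.0000
    x: enter (4,4) at t=0.8429
    y: enter (4,3) at t=1.5800
    x: enter (3,3) at t=1.9976
    x: enter (2,3) at t=3.1523
    y: enter (2,2) at t=3.5800 ← occupied
  → r_1 = 3.5800
beam 2: φ=90°, α=300°
  dir = (cos 300°, sin 300°) = (0.5000, -0.8660); from cell (5,4)
  next x-line at t=0.5400, next y-line at t=0.9122; Δt_x=2.0000, Δt_y=1.1547
    x: enter (6,4) at t=0.5400
    y: enter (6,3) at t=0.9122
    y: enter (6,2) at t=2.0669
    x: enter (7,2) at t=2.5400 ← occupied
  → r_2 = 2.5400
beam 3: φ=180°, α=30°
  dir = (cos 30°, sin 30°) = (0.8660, 0.5000); from cell (5,4)
  next x-line at t=0.3118, next y-line at t=0.4200; Δt_x=1.1547, Δt_y=2.0000
    x: enter (6,4) at t=0.3118
    y: enter (6,5) at t=0.4200 ← occupied
  → r_3 = 0.4200
beam 4: φ=270°, α=120°
  dir = (cos 120°, sin 120°) = (-0.5000, 0.8660); from cell (5,4)
  next x-line at t=1.4600, next y-line at t=0.2425; Δt_x=2.0000, Δt_y=1.1547
    y: enter (5,5) at t=0.2425 ← occupied
  → r_4 = 0.2425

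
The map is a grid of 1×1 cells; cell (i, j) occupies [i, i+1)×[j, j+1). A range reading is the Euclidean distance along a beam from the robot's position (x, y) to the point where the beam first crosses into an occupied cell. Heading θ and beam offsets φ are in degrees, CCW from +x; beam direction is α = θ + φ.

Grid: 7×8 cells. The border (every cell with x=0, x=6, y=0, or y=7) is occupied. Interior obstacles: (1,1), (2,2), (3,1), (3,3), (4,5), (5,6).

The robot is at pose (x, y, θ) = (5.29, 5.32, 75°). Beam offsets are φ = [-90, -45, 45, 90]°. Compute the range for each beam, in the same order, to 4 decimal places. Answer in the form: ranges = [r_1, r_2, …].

beam 1: φ=-90°, α=345°
  direction (0.9659, -0.2588); cell (5,5); t to first gridline: x 0.7350, y 1.2364 (then +1.0353 / +3.8637)
    (6,5) via x @ 0.7350  # hit
  → r_1 = 0.7350
beam 2: φ=-45°, α=30°
  direction (0.8660, 0.5000); cell (5,5); t to first gridline: x 0.8198, y 1.3600 (then +1.1547 / +2.0000)
    (6,5) via x @ 0.8198  # hit
  → r_2 = 0.8198
beam 3: φ=45°, α=120°
  direction (-0.5000, 0.8660); cell (5,5); t to first gridline: x 0.5800, y 0.7852 (then +2.0000 / +1.1547)
    (4,5) via x @ 0.5800  # hit
  → r_3 = 0.5800
beam 4: φ=90°, α=165°
  direction (-0.9659, 0.2588); cell (5,5); t to first gridline: x 0.3002, y 2.6273 (then +1.0353 / +3.8637)
    (4,5) via x @ 0.3002  # hit
  → r_4 = 0.3002

ranges = [0.7350, 0.8198, 0.5800, 0.3002]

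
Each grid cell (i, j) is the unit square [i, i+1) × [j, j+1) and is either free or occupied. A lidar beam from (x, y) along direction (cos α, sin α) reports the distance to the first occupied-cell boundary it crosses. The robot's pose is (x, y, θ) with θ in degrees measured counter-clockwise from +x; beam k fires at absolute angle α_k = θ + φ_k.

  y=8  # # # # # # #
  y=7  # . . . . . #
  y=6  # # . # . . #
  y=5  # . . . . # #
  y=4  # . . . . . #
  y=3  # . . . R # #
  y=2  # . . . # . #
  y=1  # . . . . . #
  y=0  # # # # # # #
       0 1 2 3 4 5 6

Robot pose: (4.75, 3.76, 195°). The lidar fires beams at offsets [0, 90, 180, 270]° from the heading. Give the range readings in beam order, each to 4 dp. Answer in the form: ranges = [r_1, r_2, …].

beam 1: φ=0°, α=195°
  d=(-0.9659,-0.2588)  start (4,3)  tX=0.7765 tY=2.9364  stride 1/|dx|=1.0353 1/|dy|=3.8637
    cross x-line → (3,3), t=0.7765
    cross x-line → (2,3), t=1.8117
    cross x-line → (1,3), t=2.8470
    cross y-line → (1,2), t=2.9364
    cross x-line → (0,2), t=3.8823 (wall)
  → r_1 = 3.8823
beam 2: φ=90°, α=285°
  d=(0.2588,-0.9659)  start (4,3)  tX=0.9659 tY=0.7868  stride 1/|dx|=3.8637 1/|dy|=1.0353
    cross y-line → (4,2), t=0.7868 (wall)
  → r_2 = 0.7868
beam 3: φ=180°, α=15°
  d=(0.9659,0.2588)  start (4,3)  tX=0.2588 tY=0.9273  stride 1/|dx|=1.0353 1/|dy|=3.8637
    cross x-line → (5,3), t=0.2588 (wall)
  → r_3 = 0.2588
beam 4: φ=270°, α=105°
  d=(-0.2588,0.9659)  start (4,3)  tX=2.8978 tY=0.2485  stride 1/|dx|=3.8637 1/|dy|=1.0353
    cross y-line → (4,4), t=0.2485
    cross y-line → (4,5), t=1.2837
    cross y-line → (4,6), t=2.3190
    cross x-line → (3,6), t=2.8978 (wall)
  → r_4 = 2.8978

ranges = [3.8823, 0.7868, 0.2588, 2.8978]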